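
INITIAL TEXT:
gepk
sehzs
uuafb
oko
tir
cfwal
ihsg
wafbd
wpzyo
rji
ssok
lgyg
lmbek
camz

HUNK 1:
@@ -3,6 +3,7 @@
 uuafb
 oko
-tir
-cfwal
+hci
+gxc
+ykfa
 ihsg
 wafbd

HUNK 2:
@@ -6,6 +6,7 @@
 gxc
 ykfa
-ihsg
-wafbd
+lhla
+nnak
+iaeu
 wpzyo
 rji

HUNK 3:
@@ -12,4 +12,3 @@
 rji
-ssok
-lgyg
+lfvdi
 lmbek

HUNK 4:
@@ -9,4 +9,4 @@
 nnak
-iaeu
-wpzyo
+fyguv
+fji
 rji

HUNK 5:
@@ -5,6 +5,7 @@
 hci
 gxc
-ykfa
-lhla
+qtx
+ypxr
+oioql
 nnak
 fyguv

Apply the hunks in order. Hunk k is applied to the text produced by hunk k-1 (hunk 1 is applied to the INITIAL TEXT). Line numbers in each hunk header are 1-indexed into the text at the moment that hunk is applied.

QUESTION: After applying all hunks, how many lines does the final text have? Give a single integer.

Hunk 1: at line 3 remove [tir,cfwal] add [hci,gxc,ykfa] -> 15 lines: gepk sehzs uuafb oko hci gxc ykfa ihsg wafbd wpzyo rji ssok lgyg lmbek camz
Hunk 2: at line 6 remove [ihsg,wafbd] add [lhla,nnak,iaeu] -> 16 lines: gepk sehzs uuafb oko hci gxc ykfa lhla nnak iaeu wpzyo rji ssok lgyg lmbek camz
Hunk 3: at line 12 remove [ssok,lgyg] add [lfvdi] -> 15 lines: gepk sehzs uuafb oko hci gxc ykfa lhla nnak iaeu wpzyo rji lfvdi lmbek camz
Hunk 4: at line 9 remove [iaeu,wpzyo] add [fyguv,fji] -> 15 lines: gepk sehzs uuafb oko hci gxc ykfa lhla nnak fyguv fji rji lfvdi lmbek camz
Hunk 5: at line 5 remove [ykfa,lhla] add [qtx,ypxr,oioql] -> 16 lines: gepk sehzs uuafb oko hci gxc qtx ypxr oioql nnak fyguv fji rji lfvdi lmbek camz
Final line count: 16

Answer: 16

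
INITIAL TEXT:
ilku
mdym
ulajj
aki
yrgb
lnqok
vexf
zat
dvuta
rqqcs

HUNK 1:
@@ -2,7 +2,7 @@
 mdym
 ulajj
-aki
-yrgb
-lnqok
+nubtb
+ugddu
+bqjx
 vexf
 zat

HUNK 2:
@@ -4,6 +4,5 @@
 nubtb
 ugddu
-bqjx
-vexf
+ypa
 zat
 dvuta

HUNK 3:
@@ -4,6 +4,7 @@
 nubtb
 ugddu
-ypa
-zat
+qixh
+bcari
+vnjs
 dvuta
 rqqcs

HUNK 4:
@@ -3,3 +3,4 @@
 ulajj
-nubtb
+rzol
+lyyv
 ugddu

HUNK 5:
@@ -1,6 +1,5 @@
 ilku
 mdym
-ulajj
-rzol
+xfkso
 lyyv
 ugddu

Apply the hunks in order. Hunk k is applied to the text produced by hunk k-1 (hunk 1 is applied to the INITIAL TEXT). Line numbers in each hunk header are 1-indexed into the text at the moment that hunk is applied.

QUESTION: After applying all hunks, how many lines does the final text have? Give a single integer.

Answer: 10

Derivation:
Hunk 1: at line 2 remove [aki,yrgb,lnqok] add [nubtb,ugddu,bqjx] -> 10 lines: ilku mdym ulajj nubtb ugddu bqjx vexf zat dvuta rqqcs
Hunk 2: at line 4 remove [bqjx,vexf] add [ypa] -> 9 lines: ilku mdym ulajj nubtb ugddu ypa zat dvuta rqqcs
Hunk 3: at line 4 remove [ypa,zat] add [qixh,bcari,vnjs] -> 10 lines: ilku mdym ulajj nubtb ugddu qixh bcari vnjs dvuta rqqcs
Hunk 4: at line 3 remove [nubtb] add [rzol,lyyv] -> 11 lines: ilku mdym ulajj rzol lyyv ugddu qixh bcari vnjs dvuta rqqcs
Hunk 5: at line 1 remove [ulajj,rzol] add [xfkso] -> 10 lines: ilku mdym xfkso lyyv ugddu qixh bcari vnjs dvuta rqqcs
Final line count: 10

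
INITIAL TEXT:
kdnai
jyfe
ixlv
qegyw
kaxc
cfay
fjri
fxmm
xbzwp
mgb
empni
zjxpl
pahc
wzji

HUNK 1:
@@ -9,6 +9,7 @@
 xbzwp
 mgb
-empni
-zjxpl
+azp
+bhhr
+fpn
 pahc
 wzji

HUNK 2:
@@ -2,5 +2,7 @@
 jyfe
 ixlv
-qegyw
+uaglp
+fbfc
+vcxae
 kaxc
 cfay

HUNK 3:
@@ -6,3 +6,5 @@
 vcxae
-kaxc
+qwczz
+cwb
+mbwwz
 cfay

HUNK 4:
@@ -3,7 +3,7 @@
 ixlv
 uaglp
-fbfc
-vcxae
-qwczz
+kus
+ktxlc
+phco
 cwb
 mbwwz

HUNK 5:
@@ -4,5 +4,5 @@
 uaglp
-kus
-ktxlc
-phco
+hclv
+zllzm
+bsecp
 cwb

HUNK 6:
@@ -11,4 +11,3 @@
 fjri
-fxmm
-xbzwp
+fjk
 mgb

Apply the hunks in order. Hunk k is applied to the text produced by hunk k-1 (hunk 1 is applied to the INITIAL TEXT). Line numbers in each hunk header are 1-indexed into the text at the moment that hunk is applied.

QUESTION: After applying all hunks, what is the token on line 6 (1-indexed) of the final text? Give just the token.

Hunk 1: at line 9 remove [empni,zjxpl] add [azp,bhhr,fpn] -> 15 lines: kdnai jyfe ixlv qegyw kaxc cfay fjri fxmm xbzwp mgb azp bhhr fpn pahc wzji
Hunk 2: at line 2 remove [qegyw] add [uaglp,fbfc,vcxae] -> 17 lines: kdnai jyfe ixlv uaglp fbfc vcxae kaxc cfay fjri fxmm xbzwp mgb azp bhhr fpn pahc wzji
Hunk 3: at line 6 remove [kaxc] add [qwczz,cwb,mbwwz] -> 19 lines: kdnai jyfe ixlv uaglp fbfc vcxae qwczz cwb mbwwz cfay fjri fxmm xbzwp mgb azp bhhr fpn pahc wzji
Hunk 4: at line 3 remove [fbfc,vcxae,qwczz] add [kus,ktxlc,phco] -> 19 lines: kdnai jyfe ixlv uaglp kus ktxlc phco cwb mbwwz cfay fjri fxmm xbzwp mgb azp bhhr fpn pahc wzji
Hunk 5: at line 4 remove [kus,ktxlc,phco] add [hclv,zllzm,bsecp] -> 19 lines: kdnai jyfe ixlv uaglp hclv zllzm bsecp cwb mbwwz cfay fjri fxmm xbzwp mgb azp bhhr fpn pahc wzji
Hunk 6: at line 11 remove [fxmm,xbzwp] add [fjk] -> 18 lines: kdnai jyfe ixlv uaglp hclv zllzm bsecp cwb mbwwz cfay fjri fjk mgb azp bhhr fpn pahc wzji
Final line 6: zllzm

Answer: zllzm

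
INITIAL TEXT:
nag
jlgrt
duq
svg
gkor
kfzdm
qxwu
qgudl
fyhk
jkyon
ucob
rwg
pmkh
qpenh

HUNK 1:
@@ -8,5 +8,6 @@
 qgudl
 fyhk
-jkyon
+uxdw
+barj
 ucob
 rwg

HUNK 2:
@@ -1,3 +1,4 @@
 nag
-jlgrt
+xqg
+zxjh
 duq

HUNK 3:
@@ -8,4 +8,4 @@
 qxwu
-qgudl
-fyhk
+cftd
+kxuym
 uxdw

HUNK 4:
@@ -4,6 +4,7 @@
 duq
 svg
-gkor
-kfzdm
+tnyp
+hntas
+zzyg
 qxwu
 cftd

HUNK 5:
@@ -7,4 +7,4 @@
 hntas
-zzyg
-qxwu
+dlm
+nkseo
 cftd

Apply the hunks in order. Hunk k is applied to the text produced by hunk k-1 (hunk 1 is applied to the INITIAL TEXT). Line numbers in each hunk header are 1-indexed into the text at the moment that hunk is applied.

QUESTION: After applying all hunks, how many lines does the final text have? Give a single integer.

Answer: 17

Derivation:
Hunk 1: at line 8 remove [jkyon] add [uxdw,barj] -> 15 lines: nag jlgrt duq svg gkor kfzdm qxwu qgudl fyhk uxdw barj ucob rwg pmkh qpenh
Hunk 2: at line 1 remove [jlgrt] add [xqg,zxjh] -> 16 lines: nag xqg zxjh duq svg gkor kfzdm qxwu qgudl fyhk uxdw barj ucob rwg pmkh qpenh
Hunk 3: at line 8 remove [qgudl,fyhk] add [cftd,kxuym] -> 16 lines: nag xqg zxjh duq svg gkor kfzdm qxwu cftd kxuym uxdw barj ucob rwg pmkh qpenh
Hunk 4: at line 4 remove [gkor,kfzdm] add [tnyp,hntas,zzyg] -> 17 lines: nag xqg zxjh duq svg tnyp hntas zzyg qxwu cftd kxuym uxdw barj ucob rwg pmkh qpenh
Hunk 5: at line 7 remove [zzyg,qxwu] add [dlm,nkseo] -> 17 lines: nag xqg zxjh duq svg tnyp hntas dlm nkseo cftd kxuym uxdw barj ucob rwg pmkh qpenh
Final line count: 17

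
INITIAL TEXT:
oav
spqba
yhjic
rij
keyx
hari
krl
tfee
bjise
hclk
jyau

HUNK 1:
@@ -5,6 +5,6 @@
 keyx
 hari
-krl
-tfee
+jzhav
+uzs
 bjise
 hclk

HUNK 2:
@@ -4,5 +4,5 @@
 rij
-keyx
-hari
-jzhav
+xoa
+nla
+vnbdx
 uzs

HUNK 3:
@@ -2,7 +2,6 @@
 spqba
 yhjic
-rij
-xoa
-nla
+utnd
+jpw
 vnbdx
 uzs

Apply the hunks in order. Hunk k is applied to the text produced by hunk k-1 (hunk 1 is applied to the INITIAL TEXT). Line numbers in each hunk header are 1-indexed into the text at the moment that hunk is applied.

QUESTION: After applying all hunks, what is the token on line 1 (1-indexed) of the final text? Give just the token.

Answer: oav

Derivation:
Hunk 1: at line 5 remove [krl,tfee] add [jzhav,uzs] -> 11 lines: oav spqba yhjic rij keyx hari jzhav uzs bjise hclk jyau
Hunk 2: at line 4 remove [keyx,hari,jzhav] add [xoa,nla,vnbdx] -> 11 lines: oav spqba yhjic rij xoa nla vnbdx uzs bjise hclk jyau
Hunk 3: at line 2 remove [rij,xoa,nla] add [utnd,jpw] -> 10 lines: oav spqba yhjic utnd jpw vnbdx uzs bjise hclk jyau
Final line 1: oav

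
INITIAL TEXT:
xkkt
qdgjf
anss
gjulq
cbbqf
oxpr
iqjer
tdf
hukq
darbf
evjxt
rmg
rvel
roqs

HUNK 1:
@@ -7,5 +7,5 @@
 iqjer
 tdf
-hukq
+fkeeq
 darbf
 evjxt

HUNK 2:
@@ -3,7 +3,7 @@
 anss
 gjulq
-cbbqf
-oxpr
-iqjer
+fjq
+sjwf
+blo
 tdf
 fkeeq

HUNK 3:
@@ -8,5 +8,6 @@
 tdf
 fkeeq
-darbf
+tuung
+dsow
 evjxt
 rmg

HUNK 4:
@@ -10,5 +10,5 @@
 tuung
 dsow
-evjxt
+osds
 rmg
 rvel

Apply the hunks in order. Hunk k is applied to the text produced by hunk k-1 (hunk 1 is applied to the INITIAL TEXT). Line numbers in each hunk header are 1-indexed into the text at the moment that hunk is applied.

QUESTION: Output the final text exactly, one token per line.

Answer: xkkt
qdgjf
anss
gjulq
fjq
sjwf
blo
tdf
fkeeq
tuung
dsow
osds
rmg
rvel
roqs

Derivation:
Hunk 1: at line 7 remove [hukq] add [fkeeq] -> 14 lines: xkkt qdgjf anss gjulq cbbqf oxpr iqjer tdf fkeeq darbf evjxt rmg rvel roqs
Hunk 2: at line 3 remove [cbbqf,oxpr,iqjer] add [fjq,sjwf,blo] -> 14 lines: xkkt qdgjf anss gjulq fjq sjwf blo tdf fkeeq darbf evjxt rmg rvel roqs
Hunk 3: at line 8 remove [darbf] add [tuung,dsow] -> 15 lines: xkkt qdgjf anss gjulq fjq sjwf blo tdf fkeeq tuung dsow evjxt rmg rvel roqs
Hunk 4: at line 10 remove [evjxt] add [osds] -> 15 lines: xkkt qdgjf anss gjulq fjq sjwf blo tdf fkeeq tuung dsow osds rmg rvel roqs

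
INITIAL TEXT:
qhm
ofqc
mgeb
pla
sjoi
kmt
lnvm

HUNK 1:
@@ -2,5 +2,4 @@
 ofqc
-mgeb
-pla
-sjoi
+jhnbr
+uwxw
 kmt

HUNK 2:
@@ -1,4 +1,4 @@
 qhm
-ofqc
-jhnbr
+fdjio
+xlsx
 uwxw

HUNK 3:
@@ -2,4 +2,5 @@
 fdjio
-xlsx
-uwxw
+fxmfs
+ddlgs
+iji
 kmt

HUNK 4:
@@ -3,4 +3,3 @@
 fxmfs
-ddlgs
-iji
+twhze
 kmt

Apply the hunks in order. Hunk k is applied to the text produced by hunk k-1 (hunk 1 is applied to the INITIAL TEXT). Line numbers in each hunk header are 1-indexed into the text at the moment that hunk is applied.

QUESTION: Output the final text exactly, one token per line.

Answer: qhm
fdjio
fxmfs
twhze
kmt
lnvm

Derivation:
Hunk 1: at line 2 remove [mgeb,pla,sjoi] add [jhnbr,uwxw] -> 6 lines: qhm ofqc jhnbr uwxw kmt lnvm
Hunk 2: at line 1 remove [ofqc,jhnbr] add [fdjio,xlsx] -> 6 lines: qhm fdjio xlsx uwxw kmt lnvm
Hunk 3: at line 2 remove [xlsx,uwxw] add [fxmfs,ddlgs,iji] -> 7 lines: qhm fdjio fxmfs ddlgs iji kmt lnvm
Hunk 4: at line 3 remove [ddlgs,iji] add [twhze] -> 6 lines: qhm fdjio fxmfs twhze kmt lnvm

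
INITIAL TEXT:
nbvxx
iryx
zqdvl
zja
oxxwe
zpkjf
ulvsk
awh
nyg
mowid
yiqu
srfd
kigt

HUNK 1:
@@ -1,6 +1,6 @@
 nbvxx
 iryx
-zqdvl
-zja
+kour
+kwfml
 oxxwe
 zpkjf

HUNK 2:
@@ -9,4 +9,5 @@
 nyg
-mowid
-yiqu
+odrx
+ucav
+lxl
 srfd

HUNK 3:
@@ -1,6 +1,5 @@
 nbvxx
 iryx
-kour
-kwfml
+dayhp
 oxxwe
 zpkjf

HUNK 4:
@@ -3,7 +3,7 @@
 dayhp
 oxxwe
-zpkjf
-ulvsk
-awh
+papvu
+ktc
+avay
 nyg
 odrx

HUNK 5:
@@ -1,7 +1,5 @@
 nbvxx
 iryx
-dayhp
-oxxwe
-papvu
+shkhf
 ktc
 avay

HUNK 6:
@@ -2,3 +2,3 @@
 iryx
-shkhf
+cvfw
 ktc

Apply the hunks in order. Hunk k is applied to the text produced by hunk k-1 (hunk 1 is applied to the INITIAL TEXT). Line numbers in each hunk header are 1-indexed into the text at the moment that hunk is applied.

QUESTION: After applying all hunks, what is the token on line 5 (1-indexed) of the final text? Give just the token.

Answer: avay

Derivation:
Hunk 1: at line 1 remove [zqdvl,zja] add [kour,kwfml] -> 13 lines: nbvxx iryx kour kwfml oxxwe zpkjf ulvsk awh nyg mowid yiqu srfd kigt
Hunk 2: at line 9 remove [mowid,yiqu] add [odrx,ucav,lxl] -> 14 lines: nbvxx iryx kour kwfml oxxwe zpkjf ulvsk awh nyg odrx ucav lxl srfd kigt
Hunk 3: at line 1 remove [kour,kwfml] add [dayhp] -> 13 lines: nbvxx iryx dayhp oxxwe zpkjf ulvsk awh nyg odrx ucav lxl srfd kigt
Hunk 4: at line 3 remove [zpkjf,ulvsk,awh] add [papvu,ktc,avay] -> 13 lines: nbvxx iryx dayhp oxxwe papvu ktc avay nyg odrx ucav lxl srfd kigt
Hunk 5: at line 1 remove [dayhp,oxxwe,papvu] add [shkhf] -> 11 lines: nbvxx iryx shkhf ktc avay nyg odrx ucav lxl srfd kigt
Hunk 6: at line 2 remove [shkhf] add [cvfw] -> 11 lines: nbvxx iryx cvfw ktc avay nyg odrx ucav lxl srfd kigt
Final line 5: avay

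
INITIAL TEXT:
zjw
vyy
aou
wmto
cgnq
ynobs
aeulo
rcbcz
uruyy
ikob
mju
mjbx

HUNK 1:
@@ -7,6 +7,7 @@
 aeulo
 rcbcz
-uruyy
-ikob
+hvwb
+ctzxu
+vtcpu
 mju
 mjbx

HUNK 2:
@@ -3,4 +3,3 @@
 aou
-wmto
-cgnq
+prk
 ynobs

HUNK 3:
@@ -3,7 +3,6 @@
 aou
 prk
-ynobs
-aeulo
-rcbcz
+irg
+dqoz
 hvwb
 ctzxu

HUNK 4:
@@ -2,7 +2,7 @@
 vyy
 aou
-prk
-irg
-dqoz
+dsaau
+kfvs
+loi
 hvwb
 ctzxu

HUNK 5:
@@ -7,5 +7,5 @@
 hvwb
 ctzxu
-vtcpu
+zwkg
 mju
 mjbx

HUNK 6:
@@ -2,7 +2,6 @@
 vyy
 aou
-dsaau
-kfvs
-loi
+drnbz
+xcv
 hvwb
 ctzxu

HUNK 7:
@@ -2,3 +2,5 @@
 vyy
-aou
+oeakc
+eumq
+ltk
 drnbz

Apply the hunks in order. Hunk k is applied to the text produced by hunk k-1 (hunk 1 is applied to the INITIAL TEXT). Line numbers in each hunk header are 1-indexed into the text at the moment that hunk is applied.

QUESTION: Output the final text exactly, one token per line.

Answer: zjw
vyy
oeakc
eumq
ltk
drnbz
xcv
hvwb
ctzxu
zwkg
mju
mjbx

Derivation:
Hunk 1: at line 7 remove [uruyy,ikob] add [hvwb,ctzxu,vtcpu] -> 13 lines: zjw vyy aou wmto cgnq ynobs aeulo rcbcz hvwb ctzxu vtcpu mju mjbx
Hunk 2: at line 3 remove [wmto,cgnq] add [prk] -> 12 lines: zjw vyy aou prk ynobs aeulo rcbcz hvwb ctzxu vtcpu mju mjbx
Hunk 3: at line 3 remove [ynobs,aeulo,rcbcz] add [irg,dqoz] -> 11 lines: zjw vyy aou prk irg dqoz hvwb ctzxu vtcpu mju mjbx
Hunk 4: at line 2 remove [prk,irg,dqoz] add [dsaau,kfvs,loi] -> 11 lines: zjw vyy aou dsaau kfvs loi hvwb ctzxu vtcpu mju mjbx
Hunk 5: at line 7 remove [vtcpu] add [zwkg] -> 11 lines: zjw vyy aou dsaau kfvs loi hvwb ctzxu zwkg mju mjbx
Hunk 6: at line 2 remove [dsaau,kfvs,loi] add [drnbz,xcv] -> 10 lines: zjw vyy aou drnbz xcv hvwb ctzxu zwkg mju mjbx
Hunk 7: at line 2 remove [aou] add [oeakc,eumq,ltk] -> 12 lines: zjw vyy oeakc eumq ltk drnbz xcv hvwb ctzxu zwkg mju mjbx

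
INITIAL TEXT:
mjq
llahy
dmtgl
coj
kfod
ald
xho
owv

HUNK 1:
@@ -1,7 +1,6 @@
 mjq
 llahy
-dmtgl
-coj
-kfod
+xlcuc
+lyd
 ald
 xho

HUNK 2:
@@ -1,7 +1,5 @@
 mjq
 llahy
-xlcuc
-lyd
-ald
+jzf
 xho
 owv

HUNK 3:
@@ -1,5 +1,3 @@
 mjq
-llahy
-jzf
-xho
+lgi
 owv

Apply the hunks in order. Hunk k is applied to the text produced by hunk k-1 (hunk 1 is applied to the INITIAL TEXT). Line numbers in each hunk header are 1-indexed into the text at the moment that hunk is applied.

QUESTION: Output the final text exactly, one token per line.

Answer: mjq
lgi
owv

Derivation:
Hunk 1: at line 1 remove [dmtgl,coj,kfod] add [xlcuc,lyd] -> 7 lines: mjq llahy xlcuc lyd ald xho owv
Hunk 2: at line 1 remove [xlcuc,lyd,ald] add [jzf] -> 5 lines: mjq llahy jzf xho owv
Hunk 3: at line 1 remove [llahy,jzf,xho] add [lgi] -> 3 lines: mjq lgi owv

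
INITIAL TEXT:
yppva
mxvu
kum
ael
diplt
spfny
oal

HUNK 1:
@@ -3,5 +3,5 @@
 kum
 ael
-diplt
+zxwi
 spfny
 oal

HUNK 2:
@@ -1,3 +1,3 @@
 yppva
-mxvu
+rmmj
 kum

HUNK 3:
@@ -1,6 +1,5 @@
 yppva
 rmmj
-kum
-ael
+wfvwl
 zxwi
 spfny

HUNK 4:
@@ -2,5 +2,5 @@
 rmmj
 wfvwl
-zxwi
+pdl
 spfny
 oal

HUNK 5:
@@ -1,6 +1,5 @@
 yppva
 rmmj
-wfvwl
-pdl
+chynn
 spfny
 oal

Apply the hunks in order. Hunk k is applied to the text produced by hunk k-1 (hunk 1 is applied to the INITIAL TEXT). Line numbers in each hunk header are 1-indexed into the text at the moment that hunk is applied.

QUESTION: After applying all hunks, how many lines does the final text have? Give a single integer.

Hunk 1: at line 3 remove [diplt] add [zxwi] -> 7 lines: yppva mxvu kum ael zxwi spfny oal
Hunk 2: at line 1 remove [mxvu] add [rmmj] -> 7 lines: yppva rmmj kum ael zxwi spfny oal
Hunk 3: at line 1 remove [kum,ael] add [wfvwl] -> 6 lines: yppva rmmj wfvwl zxwi spfny oal
Hunk 4: at line 2 remove [zxwi] add [pdl] -> 6 lines: yppva rmmj wfvwl pdl spfny oal
Hunk 5: at line 1 remove [wfvwl,pdl] add [chynn] -> 5 lines: yppva rmmj chynn spfny oal
Final line count: 5

Answer: 5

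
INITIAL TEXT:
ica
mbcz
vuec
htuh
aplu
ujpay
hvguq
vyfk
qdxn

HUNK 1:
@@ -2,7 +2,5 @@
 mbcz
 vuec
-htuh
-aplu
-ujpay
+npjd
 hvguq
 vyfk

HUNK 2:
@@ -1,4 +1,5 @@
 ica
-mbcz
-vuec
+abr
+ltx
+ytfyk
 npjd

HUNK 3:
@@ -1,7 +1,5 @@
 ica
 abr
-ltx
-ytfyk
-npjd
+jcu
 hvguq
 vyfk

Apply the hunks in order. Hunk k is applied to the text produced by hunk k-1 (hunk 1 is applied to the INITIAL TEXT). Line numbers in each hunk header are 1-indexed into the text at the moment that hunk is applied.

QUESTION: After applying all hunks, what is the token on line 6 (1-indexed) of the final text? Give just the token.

Answer: qdxn

Derivation:
Hunk 1: at line 2 remove [htuh,aplu,ujpay] add [npjd] -> 7 lines: ica mbcz vuec npjd hvguq vyfk qdxn
Hunk 2: at line 1 remove [mbcz,vuec] add [abr,ltx,ytfyk] -> 8 lines: ica abr ltx ytfyk npjd hvguq vyfk qdxn
Hunk 3: at line 1 remove [ltx,ytfyk,npjd] add [jcu] -> 6 lines: ica abr jcu hvguq vyfk qdxn
Final line 6: qdxn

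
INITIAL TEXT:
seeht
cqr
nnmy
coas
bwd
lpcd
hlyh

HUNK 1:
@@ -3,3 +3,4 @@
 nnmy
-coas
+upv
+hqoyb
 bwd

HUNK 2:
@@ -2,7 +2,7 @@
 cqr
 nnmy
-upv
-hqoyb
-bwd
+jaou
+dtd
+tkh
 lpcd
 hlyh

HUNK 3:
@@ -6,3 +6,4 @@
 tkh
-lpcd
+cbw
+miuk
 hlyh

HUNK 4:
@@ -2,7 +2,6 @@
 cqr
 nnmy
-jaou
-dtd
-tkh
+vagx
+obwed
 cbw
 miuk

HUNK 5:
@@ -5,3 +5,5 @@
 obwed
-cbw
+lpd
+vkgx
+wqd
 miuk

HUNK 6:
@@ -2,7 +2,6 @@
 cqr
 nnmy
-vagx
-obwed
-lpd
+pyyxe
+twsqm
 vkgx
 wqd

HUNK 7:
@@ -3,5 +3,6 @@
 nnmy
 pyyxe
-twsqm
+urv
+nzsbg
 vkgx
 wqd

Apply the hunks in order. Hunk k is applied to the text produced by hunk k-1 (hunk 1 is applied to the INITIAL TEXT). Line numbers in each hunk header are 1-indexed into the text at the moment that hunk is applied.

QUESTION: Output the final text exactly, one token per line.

Answer: seeht
cqr
nnmy
pyyxe
urv
nzsbg
vkgx
wqd
miuk
hlyh

Derivation:
Hunk 1: at line 3 remove [coas] add [upv,hqoyb] -> 8 lines: seeht cqr nnmy upv hqoyb bwd lpcd hlyh
Hunk 2: at line 2 remove [upv,hqoyb,bwd] add [jaou,dtd,tkh] -> 8 lines: seeht cqr nnmy jaou dtd tkh lpcd hlyh
Hunk 3: at line 6 remove [lpcd] add [cbw,miuk] -> 9 lines: seeht cqr nnmy jaou dtd tkh cbw miuk hlyh
Hunk 4: at line 2 remove [jaou,dtd,tkh] add [vagx,obwed] -> 8 lines: seeht cqr nnmy vagx obwed cbw miuk hlyh
Hunk 5: at line 5 remove [cbw] add [lpd,vkgx,wqd] -> 10 lines: seeht cqr nnmy vagx obwed lpd vkgx wqd miuk hlyh
Hunk 6: at line 2 remove [vagx,obwed,lpd] add [pyyxe,twsqm] -> 9 lines: seeht cqr nnmy pyyxe twsqm vkgx wqd miuk hlyh
Hunk 7: at line 3 remove [twsqm] add [urv,nzsbg] -> 10 lines: seeht cqr nnmy pyyxe urv nzsbg vkgx wqd miuk hlyh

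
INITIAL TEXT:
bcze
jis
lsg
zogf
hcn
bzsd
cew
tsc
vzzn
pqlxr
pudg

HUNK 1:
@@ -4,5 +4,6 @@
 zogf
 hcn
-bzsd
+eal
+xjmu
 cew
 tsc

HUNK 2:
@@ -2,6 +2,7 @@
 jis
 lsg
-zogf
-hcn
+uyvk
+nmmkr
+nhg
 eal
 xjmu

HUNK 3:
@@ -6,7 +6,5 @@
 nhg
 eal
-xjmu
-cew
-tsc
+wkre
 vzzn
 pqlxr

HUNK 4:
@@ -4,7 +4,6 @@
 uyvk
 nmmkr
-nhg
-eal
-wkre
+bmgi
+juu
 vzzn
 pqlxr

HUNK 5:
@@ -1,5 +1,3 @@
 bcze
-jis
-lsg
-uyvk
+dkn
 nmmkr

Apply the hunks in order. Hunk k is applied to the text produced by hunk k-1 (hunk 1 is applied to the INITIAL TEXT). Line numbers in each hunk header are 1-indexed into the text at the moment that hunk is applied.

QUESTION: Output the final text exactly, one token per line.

Answer: bcze
dkn
nmmkr
bmgi
juu
vzzn
pqlxr
pudg

Derivation:
Hunk 1: at line 4 remove [bzsd] add [eal,xjmu] -> 12 lines: bcze jis lsg zogf hcn eal xjmu cew tsc vzzn pqlxr pudg
Hunk 2: at line 2 remove [zogf,hcn] add [uyvk,nmmkr,nhg] -> 13 lines: bcze jis lsg uyvk nmmkr nhg eal xjmu cew tsc vzzn pqlxr pudg
Hunk 3: at line 6 remove [xjmu,cew,tsc] add [wkre] -> 11 lines: bcze jis lsg uyvk nmmkr nhg eal wkre vzzn pqlxr pudg
Hunk 4: at line 4 remove [nhg,eal,wkre] add [bmgi,juu] -> 10 lines: bcze jis lsg uyvk nmmkr bmgi juu vzzn pqlxr pudg
Hunk 5: at line 1 remove [jis,lsg,uyvk] add [dkn] -> 8 lines: bcze dkn nmmkr bmgi juu vzzn pqlxr pudg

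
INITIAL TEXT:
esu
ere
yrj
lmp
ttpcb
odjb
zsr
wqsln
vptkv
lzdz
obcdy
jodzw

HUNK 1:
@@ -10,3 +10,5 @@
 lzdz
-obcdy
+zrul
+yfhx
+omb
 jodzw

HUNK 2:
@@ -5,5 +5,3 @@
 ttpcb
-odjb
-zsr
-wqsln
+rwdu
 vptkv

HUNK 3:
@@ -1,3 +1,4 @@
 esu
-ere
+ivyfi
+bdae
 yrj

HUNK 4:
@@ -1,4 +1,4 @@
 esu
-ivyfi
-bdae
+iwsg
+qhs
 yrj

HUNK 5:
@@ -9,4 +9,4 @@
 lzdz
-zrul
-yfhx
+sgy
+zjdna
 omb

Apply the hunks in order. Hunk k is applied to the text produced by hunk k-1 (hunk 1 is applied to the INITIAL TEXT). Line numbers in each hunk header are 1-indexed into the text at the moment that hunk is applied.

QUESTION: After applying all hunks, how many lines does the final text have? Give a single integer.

Answer: 13

Derivation:
Hunk 1: at line 10 remove [obcdy] add [zrul,yfhx,omb] -> 14 lines: esu ere yrj lmp ttpcb odjb zsr wqsln vptkv lzdz zrul yfhx omb jodzw
Hunk 2: at line 5 remove [odjb,zsr,wqsln] add [rwdu] -> 12 lines: esu ere yrj lmp ttpcb rwdu vptkv lzdz zrul yfhx omb jodzw
Hunk 3: at line 1 remove [ere] add [ivyfi,bdae] -> 13 lines: esu ivyfi bdae yrj lmp ttpcb rwdu vptkv lzdz zrul yfhx omb jodzw
Hunk 4: at line 1 remove [ivyfi,bdae] add [iwsg,qhs] -> 13 lines: esu iwsg qhs yrj lmp ttpcb rwdu vptkv lzdz zrul yfhx omb jodzw
Hunk 5: at line 9 remove [zrul,yfhx] add [sgy,zjdna] -> 13 lines: esu iwsg qhs yrj lmp ttpcb rwdu vptkv lzdz sgy zjdna omb jodzw
Final line count: 13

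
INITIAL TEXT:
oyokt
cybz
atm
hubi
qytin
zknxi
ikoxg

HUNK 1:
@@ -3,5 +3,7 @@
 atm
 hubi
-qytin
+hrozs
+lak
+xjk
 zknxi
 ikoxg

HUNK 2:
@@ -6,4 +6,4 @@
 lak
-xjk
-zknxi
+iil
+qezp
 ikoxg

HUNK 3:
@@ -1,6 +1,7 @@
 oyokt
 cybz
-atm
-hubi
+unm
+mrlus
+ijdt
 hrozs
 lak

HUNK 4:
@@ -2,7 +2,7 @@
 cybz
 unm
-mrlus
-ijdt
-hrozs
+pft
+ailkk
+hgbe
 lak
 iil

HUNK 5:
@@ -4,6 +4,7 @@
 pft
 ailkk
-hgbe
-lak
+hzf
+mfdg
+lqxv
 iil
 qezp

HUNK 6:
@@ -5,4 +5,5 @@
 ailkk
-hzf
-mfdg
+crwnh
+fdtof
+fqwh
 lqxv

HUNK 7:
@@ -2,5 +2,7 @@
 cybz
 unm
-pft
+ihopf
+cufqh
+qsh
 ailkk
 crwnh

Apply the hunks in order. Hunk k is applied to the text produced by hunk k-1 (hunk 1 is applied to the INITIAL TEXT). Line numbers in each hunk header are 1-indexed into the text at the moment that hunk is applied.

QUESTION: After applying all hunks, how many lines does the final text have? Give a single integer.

Hunk 1: at line 3 remove [qytin] add [hrozs,lak,xjk] -> 9 lines: oyokt cybz atm hubi hrozs lak xjk zknxi ikoxg
Hunk 2: at line 6 remove [xjk,zknxi] add [iil,qezp] -> 9 lines: oyokt cybz atm hubi hrozs lak iil qezp ikoxg
Hunk 3: at line 1 remove [atm,hubi] add [unm,mrlus,ijdt] -> 10 lines: oyokt cybz unm mrlus ijdt hrozs lak iil qezp ikoxg
Hunk 4: at line 2 remove [mrlus,ijdt,hrozs] add [pft,ailkk,hgbe] -> 10 lines: oyokt cybz unm pft ailkk hgbe lak iil qezp ikoxg
Hunk 5: at line 4 remove [hgbe,lak] add [hzf,mfdg,lqxv] -> 11 lines: oyokt cybz unm pft ailkk hzf mfdg lqxv iil qezp ikoxg
Hunk 6: at line 5 remove [hzf,mfdg] add [crwnh,fdtof,fqwh] -> 12 lines: oyokt cybz unm pft ailkk crwnh fdtof fqwh lqxv iil qezp ikoxg
Hunk 7: at line 2 remove [pft] add [ihopf,cufqh,qsh] -> 14 lines: oyokt cybz unm ihopf cufqh qsh ailkk crwnh fdtof fqwh lqxv iil qezp ikoxg
Final line count: 14

Answer: 14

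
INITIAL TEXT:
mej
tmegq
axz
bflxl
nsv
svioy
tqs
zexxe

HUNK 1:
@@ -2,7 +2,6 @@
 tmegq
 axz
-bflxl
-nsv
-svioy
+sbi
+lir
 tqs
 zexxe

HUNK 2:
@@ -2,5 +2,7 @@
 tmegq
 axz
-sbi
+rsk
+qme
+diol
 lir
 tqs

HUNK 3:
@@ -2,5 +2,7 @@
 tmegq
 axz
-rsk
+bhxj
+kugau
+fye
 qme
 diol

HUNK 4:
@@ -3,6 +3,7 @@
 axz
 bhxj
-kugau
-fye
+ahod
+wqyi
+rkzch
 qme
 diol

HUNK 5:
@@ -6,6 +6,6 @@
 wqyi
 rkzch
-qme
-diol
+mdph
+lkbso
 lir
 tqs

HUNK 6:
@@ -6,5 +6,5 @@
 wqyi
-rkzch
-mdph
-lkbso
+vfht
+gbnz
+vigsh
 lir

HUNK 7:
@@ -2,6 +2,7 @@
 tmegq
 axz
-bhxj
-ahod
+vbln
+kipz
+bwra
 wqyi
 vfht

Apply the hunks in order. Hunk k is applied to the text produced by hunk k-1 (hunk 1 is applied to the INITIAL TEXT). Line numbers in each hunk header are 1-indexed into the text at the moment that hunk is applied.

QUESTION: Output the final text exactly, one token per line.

Answer: mej
tmegq
axz
vbln
kipz
bwra
wqyi
vfht
gbnz
vigsh
lir
tqs
zexxe

Derivation:
Hunk 1: at line 2 remove [bflxl,nsv,svioy] add [sbi,lir] -> 7 lines: mej tmegq axz sbi lir tqs zexxe
Hunk 2: at line 2 remove [sbi] add [rsk,qme,diol] -> 9 lines: mej tmegq axz rsk qme diol lir tqs zexxe
Hunk 3: at line 2 remove [rsk] add [bhxj,kugau,fye] -> 11 lines: mej tmegq axz bhxj kugau fye qme diol lir tqs zexxe
Hunk 4: at line 3 remove [kugau,fye] add [ahod,wqyi,rkzch] -> 12 lines: mej tmegq axz bhxj ahod wqyi rkzch qme diol lir tqs zexxe
Hunk 5: at line 6 remove [qme,diol] add [mdph,lkbso] -> 12 lines: mej tmegq axz bhxj ahod wqyi rkzch mdph lkbso lir tqs zexxe
Hunk 6: at line 6 remove [rkzch,mdph,lkbso] add [vfht,gbnz,vigsh] -> 12 lines: mej tmegq axz bhxj ahod wqyi vfht gbnz vigsh lir tqs zexxe
Hunk 7: at line 2 remove [bhxj,ahod] add [vbln,kipz,bwra] -> 13 lines: mej tmegq axz vbln kipz bwra wqyi vfht gbnz vigsh lir tqs zexxe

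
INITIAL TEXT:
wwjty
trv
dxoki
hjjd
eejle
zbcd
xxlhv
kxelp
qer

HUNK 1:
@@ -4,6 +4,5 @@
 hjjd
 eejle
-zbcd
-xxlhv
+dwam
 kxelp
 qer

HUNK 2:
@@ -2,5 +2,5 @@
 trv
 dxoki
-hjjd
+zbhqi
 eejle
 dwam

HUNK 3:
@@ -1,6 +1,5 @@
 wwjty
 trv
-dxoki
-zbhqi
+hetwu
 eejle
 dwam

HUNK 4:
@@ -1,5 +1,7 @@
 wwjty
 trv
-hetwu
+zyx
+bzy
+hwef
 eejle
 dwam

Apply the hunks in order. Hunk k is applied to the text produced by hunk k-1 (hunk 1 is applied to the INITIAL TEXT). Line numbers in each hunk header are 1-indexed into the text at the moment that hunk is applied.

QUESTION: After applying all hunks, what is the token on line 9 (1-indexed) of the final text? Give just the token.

Answer: qer

Derivation:
Hunk 1: at line 4 remove [zbcd,xxlhv] add [dwam] -> 8 lines: wwjty trv dxoki hjjd eejle dwam kxelp qer
Hunk 2: at line 2 remove [hjjd] add [zbhqi] -> 8 lines: wwjty trv dxoki zbhqi eejle dwam kxelp qer
Hunk 3: at line 1 remove [dxoki,zbhqi] add [hetwu] -> 7 lines: wwjty trv hetwu eejle dwam kxelp qer
Hunk 4: at line 1 remove [hetwu] add [zyx,bzy,hwef] -> 9 lines: wwjty trv zyx bzy hwef eejle dwam kxelp qer
Final line 9: qer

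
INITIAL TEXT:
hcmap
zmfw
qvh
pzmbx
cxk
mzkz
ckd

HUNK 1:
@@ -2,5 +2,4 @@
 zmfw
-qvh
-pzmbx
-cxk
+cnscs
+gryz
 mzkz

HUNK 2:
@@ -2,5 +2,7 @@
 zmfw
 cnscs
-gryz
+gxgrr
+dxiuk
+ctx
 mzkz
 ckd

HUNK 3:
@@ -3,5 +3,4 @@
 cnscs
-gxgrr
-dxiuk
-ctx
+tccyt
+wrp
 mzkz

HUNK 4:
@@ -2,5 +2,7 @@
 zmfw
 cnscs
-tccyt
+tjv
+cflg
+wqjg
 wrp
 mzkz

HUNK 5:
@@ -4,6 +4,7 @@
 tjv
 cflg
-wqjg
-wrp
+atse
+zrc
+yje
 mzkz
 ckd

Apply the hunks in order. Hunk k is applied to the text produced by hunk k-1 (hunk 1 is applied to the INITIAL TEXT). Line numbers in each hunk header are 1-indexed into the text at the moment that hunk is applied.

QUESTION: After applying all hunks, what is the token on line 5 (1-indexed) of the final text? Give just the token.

Hunk 1: at line 2 remove [qvh,pzmbx,cxk] add [cnscs,gryz] -> 6 lines: hcmap zmfw cnscs gryz mzkz ckd
Hunk 2: at line 2 remove [gryz] add [gxgrr,dxiuk,ctx] -> 8 lines: hcmap zmfw cnscs gxgrr dxiuk ctx mzkz ckd
Hunk 3: at line 3 remove [gxgrr,dxiuk,ctx] add [tccyt,wrp] -> 7 lines: hcmap zmfw cnscs tccyt wrp mzkz ckd
Hunk 4: at line 2 remove [tccyt] add [tjv,cflg,wqjg] -> 9 lines: hcmap zmfw cnscs tjv cflg wqjg wrp mzkz ckd
Hunk 5: at line 4 remove [wqjg,wrp] add [atse,zrc,yje] -> 10 lines: hcmap zmfw cnscs tjv cflg atse zrc yje mzkz ckd
Final line 5: cflg

Answer: cflg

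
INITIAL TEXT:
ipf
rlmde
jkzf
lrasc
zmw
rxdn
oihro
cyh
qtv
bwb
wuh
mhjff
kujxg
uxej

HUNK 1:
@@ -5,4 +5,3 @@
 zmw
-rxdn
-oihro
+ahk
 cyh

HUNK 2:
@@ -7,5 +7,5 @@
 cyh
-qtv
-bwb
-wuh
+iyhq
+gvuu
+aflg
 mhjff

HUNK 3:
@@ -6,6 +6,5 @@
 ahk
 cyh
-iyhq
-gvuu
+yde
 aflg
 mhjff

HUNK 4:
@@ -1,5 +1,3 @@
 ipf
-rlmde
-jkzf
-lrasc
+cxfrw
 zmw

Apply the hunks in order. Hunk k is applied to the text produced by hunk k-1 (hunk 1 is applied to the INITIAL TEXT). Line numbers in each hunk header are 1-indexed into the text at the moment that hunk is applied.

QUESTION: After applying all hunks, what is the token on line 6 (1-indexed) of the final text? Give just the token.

Answer: yde

Derivation:
Hunk 1: at line 5 remove [rxdn,oihro] add [ahk] -> 13 lines: ipf rlmde jkzf lrasc zmw ahk cyh qtv bwb wuh mhjff kujxg uxej
Hunk 2: at line 7 remove [qtv,bwb,wuh] add [iyhq,gvuu,aflg] -> 13 lines: ipf rlmde jkzf lrasc zmw ahk cyh iyhq gvuu aflg mhjff kujxg uxej
Hunk 3: at line 6 remove [iyhq,gvuu] add [yde] -> 12 lines: ipf rlmde jkzf lrasc zmw ahk cyh yde aflg mhjff kujxg uxej
Hunk 4: at line 1 remove [rlmde,jkzf,lrasc] add [cxfrw] -> 10 lines: ipf cxfrw zmw ahk cyh yde aflg mhjff kujxg uxej
Final line 6: yde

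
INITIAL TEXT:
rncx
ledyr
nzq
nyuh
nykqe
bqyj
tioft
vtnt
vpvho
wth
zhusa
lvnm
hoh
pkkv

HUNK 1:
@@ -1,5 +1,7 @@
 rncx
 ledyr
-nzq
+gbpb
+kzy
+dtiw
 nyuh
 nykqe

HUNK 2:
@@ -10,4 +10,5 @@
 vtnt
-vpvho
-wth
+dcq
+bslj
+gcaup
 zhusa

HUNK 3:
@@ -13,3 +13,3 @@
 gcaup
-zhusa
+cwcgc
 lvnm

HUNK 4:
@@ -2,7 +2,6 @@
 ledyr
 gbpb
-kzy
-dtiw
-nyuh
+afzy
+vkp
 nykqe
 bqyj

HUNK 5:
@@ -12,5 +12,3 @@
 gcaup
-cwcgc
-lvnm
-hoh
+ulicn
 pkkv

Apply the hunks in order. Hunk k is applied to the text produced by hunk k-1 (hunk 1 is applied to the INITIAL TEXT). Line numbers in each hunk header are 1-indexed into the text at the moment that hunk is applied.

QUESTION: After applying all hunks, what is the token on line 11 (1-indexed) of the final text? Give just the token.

Answer: bslj

Derivation:
Hunk 1: at line 1 remove [nzq] add [gbpb,kzy,dtiw] -> 16 lines: rncx ledyr gbpb kzy dtiw nyuh nykqe bqyj tioft vtnt vpvho wth zhusa lvnm hoh pkkv
Hunk 2: at line 10 remove [vpvho,wth] add [dcq,bslj,gcaup] -> 17 lines: rncx ledyr gbpb kzy dtiw nyuh nykqe bqyj tioft vtnt dcq bslj gcaup zhusa lvnm hoh pkkv
Hunk 3: at line 13 remove [zhusa] add [cwcgc] -> 17 lines: rncx ledyr gbpb kzy dtiw nyuh nykqe bqyj tioft vtnt dcq bslj gcaup cwcgc lvnm hoh pkkv
Hunk 4: at line 2 remove [kzy,dtiw,nyuh] add [afzy,vkp] -> 16 lines: rncx ledyr gbpb afzy vkp nykqe bqyj tioft vtnt dcq bslj gcaup cwcgc lvnm hoh pkkv
Hunk 5: at line 12 remove [cwcgc,lvnm,hoh] add [ulicn] -> 14 lines: rncx ledyr gbpb afzy vkp nykqe bqyj tioft vtnt dcq bslj gcaup ulicn pkkv
Final line 11: bslj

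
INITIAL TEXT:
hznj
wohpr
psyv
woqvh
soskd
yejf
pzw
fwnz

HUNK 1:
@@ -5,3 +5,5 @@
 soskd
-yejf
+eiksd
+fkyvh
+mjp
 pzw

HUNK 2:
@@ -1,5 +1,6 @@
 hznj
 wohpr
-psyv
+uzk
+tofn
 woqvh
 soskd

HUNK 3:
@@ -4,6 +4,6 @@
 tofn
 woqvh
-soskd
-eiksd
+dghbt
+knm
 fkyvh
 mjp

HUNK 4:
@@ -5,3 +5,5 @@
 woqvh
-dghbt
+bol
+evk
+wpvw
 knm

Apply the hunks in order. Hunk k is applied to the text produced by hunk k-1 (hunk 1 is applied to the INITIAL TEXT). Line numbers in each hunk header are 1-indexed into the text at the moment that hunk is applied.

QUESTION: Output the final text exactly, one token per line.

Answer: hznj
wohpr
uzk
tofn
woqvh
bol
evk
wpvw
knm
fkyvh
mjp
pzw
fwnz

Derivation:
Hunk 1: at line 5 remove [yejf] add [eiksd,fkyvh,mjp] -> 10 lines: hznj wohpr psyv woqvh soskd eiksd fkyvh mjp pzw fwnz
Hunk 2: at line 1 remove [psyv] add [uzk,tofn] -> 11 lines: hznj wohpr uzk tofn woqvh soskd eiksd fkyvh mjp pzw fwnz
Hunk 3: at line 4 remove [soskd,eiksd] add [dghbt,knm] -> 11 lines: hznj wohpr uzk tofn woqvh dghbt knm fkyvh mjp pzw fwnz
Hunk 4: at line 5 remove [dghbt] add [bol,evk,wpvw] -> 13 lines: hznj wohpr uzk tofn woqvh bol evk wpvw knm fkyvh mjp pzw fwnz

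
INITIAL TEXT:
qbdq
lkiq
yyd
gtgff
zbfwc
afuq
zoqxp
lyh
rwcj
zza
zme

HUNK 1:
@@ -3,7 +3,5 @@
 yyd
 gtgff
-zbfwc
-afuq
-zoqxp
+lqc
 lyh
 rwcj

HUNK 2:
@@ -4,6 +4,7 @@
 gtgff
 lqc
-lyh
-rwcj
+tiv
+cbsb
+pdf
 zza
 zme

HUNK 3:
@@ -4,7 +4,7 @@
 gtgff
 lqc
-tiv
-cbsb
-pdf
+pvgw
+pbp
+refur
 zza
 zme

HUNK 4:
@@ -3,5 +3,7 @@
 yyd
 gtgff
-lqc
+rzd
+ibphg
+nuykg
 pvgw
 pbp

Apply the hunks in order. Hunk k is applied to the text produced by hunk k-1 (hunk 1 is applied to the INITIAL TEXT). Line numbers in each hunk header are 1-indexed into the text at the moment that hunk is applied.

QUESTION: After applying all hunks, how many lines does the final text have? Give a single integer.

Hunk 1: at line 3 remove [zbfwc,afuq,zoqxp] add [lqc] -> 9 lines: qbdq lkiq yyd gtgff lqc lyh rwcj zza zme
Hunk 2: at line 4 remove [lyh,rwcj] add [tiv,cbsb,pdf] -> 10 lines: qbdq lkiq yyd gtgff lqc tiv cbsb pdf zza zme
Hunk 3: at line 4 remove [tiv,cbsb,pdf] add [pvgw,pbp,refur] -> 10 lines: qbdq lkiq yyd gtgff lqc pvgw pbp refur zza zme
Hunk 4: at line 3 remove [lqc] add [rzd,ibphg,nuykg] -> 12 lines: qbdq lkiq yyd gtgff rzd ibphg nuykg pvgw pbp refur zza zme
Final line count: 12

Answer: 12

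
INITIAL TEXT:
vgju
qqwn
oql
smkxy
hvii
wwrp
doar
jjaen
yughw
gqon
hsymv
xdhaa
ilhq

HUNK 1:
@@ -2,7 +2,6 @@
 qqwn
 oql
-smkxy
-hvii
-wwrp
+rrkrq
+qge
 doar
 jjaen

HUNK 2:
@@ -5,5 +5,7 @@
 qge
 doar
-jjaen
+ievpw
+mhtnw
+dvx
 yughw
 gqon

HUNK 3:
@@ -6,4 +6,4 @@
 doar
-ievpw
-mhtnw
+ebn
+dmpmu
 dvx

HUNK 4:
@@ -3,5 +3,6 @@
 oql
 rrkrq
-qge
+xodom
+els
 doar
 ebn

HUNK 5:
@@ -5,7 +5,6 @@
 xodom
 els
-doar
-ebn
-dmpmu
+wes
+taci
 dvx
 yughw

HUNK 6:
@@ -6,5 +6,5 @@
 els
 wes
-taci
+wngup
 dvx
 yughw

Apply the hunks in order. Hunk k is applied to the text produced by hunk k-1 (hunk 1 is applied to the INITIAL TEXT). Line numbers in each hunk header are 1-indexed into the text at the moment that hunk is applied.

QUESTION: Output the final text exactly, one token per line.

Hunk 1: at line 2 remove [smkxy,hvii,wwrp] add [rrkrq,qge] -> 12 lines: vgju qqwn oql rrkrq qge doar jjaen yughw gqon hsymv xdhaa ilhq
Hunk 2: at line 5 remove [jjaen] add [ievpw,mhtnw,dvx] -> 14 lines: vgju qqwn oql rrkrq qge doar ievpw mhtnw dvx yughw gqon hsymv xdhaa ilhq
Hunk 3: at line 6 remove [ievpw,mhtnw] add [ebn,dmpmu] -> 14 lines: vgju qqwn oql rrkrq qge doar ebn dmpmu dvx yughw gqon hsymv xdhaa ilhq
Hunk 4: at line 3 remove [qge] add [xodom,els] -> 15 lines: vgju qqwn oql rrkrq xodom els doar ebn dmpmu dvx yughw gqon hsymv xdhaa ilhq
Hunk 5: at line 5 remove [doar,ebn,dmpmu] add [wes,taci] -> 14 lines: vgju qqwn oql rrkrq xodom els wes taci dvx yughw gqon hsymv xdhaa ilhq
Hunk 6: at line 6 remove [taci] add [wngup] -> 14 lines: vgju qqwn oql rrkrq xodom els wes wngup dvx yughw gqon hsymv xdhaa ilhq

Answer: vgju
qqwn
oql
rrkrq
xodom
els
wes
wngup
dvx
yughw
gqon
hsymv
xdhaa
ilhq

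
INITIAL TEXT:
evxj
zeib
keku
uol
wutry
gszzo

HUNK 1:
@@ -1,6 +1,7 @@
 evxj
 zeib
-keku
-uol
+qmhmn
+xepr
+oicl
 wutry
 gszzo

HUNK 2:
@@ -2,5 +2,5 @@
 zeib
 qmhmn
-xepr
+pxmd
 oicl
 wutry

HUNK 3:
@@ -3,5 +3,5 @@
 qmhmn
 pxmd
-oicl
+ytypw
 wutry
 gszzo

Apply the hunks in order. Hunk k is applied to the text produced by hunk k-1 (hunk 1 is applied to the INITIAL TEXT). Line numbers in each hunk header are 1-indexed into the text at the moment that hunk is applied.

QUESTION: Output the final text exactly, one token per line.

Answer: evxj
zeib
qmhmn
pxmd
ytypw
wutry
gszzo

Derivation:
Hunk 1: at line 1 remove [keku,uol] add [qmhmn,xepr,oicl] -> 7 lines: evxj zeib qmhmn xepr oicl wutry gszzo
Hunk 2: at line 2 remove [xepr] add [pxmd] -> 7 lines: evxj zeib qmhmn pxmd oicl wutry gszzo
Hunk 3: at line 3 remove [oicl] add [ytypw] -> 7 lines: evxj zeib qmhmn pxmd ytypw wutry gszzo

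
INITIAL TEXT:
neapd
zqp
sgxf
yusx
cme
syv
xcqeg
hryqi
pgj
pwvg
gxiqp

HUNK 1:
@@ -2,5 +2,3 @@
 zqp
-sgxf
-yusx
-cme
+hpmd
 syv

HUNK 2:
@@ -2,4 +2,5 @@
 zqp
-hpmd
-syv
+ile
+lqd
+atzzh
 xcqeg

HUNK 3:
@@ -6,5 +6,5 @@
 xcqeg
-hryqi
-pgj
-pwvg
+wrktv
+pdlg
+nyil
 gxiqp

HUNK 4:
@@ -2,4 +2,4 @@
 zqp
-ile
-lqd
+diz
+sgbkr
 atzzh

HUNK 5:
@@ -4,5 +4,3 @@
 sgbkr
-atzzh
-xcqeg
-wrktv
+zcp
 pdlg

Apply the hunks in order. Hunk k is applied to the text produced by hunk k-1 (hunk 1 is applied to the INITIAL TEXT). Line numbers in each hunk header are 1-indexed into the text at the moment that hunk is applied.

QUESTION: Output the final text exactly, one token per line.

Answer: neapd
zqp
diz
sgbkr
zcp
pdlg
nyil
gxiqp

Derivation:
Hunk 1: at line 2 remove [sgxf,yusx,cme] add [hpmd] -> 9 lines: neapd zqp hpmd syv xcqeg hryqi pgj pwvg gxiqp
Hunk 2: at line 2 remove [hpmd,syv] add [ile,lqd,atzzh] -> 10 lines: neapd zqp ile lqd atzzh xcqeg hryqi pgj pwvg gxiqp
Hunk 3: at line 6 remove [hryqi,pgj,pwvg] add [wrktv,pdlg,nyil] -> 10 lines: neapd zqp ile lqd atzzh xcqeg wrktv pdlg nyil gxiqp
Hunk 4: at line 2 remove [ile,lqd] add [diz,sgbkr] -> 10 lines: neapd zqp diz sgbkr atzzh xcqeg wrktv pdlg nyil gxiqp
Hunk 5: at line 4 remove [atzzh,xcqeg,wrktv] add [zcp] -> 8 lines: neapd zqp diz sgbkr zcp pdlg nyil gxiqp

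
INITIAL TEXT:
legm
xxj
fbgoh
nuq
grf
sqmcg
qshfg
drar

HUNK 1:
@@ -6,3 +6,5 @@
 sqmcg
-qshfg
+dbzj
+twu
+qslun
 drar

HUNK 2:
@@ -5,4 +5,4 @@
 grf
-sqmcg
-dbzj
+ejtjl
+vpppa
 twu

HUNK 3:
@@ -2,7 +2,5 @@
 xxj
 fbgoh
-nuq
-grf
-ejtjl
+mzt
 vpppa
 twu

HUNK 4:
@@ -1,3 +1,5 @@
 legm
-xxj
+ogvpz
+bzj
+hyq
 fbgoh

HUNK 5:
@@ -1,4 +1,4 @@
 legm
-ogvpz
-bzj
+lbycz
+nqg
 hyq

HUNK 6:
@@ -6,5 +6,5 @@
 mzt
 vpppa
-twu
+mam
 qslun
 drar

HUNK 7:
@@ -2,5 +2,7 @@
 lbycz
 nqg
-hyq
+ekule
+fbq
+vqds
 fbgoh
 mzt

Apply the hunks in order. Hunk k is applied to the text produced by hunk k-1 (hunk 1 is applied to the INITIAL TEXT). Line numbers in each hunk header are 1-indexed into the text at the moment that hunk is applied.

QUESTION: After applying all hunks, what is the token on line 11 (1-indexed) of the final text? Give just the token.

Answer: qslun

Derivation:
Hunk 1: at line 6 remove [qshfg] add [dbzj,twu,qslun] -> 10 lines: legm xxj fbgoh nuq grf sqmcg dbzj twu qslun drar
Hunk 2: at line 5 remove [sqmcg,dbzj] add [ejtjl,vpppa] -> 10 lines: legm xxj fbgoh nuq grf ejtjl vpppa twu qslun drar
Hunk 3: at line 2 remove [nuq,grf,ejtjl] add [mzt] -> 8 lines: legm xxj fbgoh mzt vpppa twu qslun drar
Hunk 4: at line 1 remove [xxj] add [ogvpz,bzj,hyq] -> 10 lines: legm ogvpz bzj hyq fbgoh mzt vpppa twu qslun drar
Hunk 5: at line 1 remove [ogvpz,bzj] add [lbycz,nqg] -> 10 lines: legm lbycz nqg hyq fbgoh mzt vpppa twu qslun drar
Hunk 6: at line 6 remove [twu] add [mam] -> 10 lines: legm lbycz nqg hyq fbgoh mzt vpppa mam qslun drar
Hunk 7: at line 2 remove [hyq] add [ekule,fbq,vqds] -> 12 lines: legm lbycz nqg ekule fbq vqds fbgoh mzt vpppa mam qslun drar
Final line 11: qslun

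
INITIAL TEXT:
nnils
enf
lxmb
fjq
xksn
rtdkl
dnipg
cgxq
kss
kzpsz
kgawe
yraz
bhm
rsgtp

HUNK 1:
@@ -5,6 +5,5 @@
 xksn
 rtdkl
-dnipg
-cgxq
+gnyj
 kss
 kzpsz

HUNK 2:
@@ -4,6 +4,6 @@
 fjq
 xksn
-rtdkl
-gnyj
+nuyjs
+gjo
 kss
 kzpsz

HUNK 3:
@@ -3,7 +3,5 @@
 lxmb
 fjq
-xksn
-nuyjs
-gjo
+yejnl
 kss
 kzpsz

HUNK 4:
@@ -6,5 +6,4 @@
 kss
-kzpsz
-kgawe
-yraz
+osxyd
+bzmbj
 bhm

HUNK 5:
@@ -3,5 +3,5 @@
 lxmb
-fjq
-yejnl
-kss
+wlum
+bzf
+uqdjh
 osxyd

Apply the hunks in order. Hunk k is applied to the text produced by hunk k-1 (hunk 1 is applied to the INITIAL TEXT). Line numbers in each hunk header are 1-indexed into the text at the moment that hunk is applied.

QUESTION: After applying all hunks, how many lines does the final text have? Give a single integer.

Answer: 10

Derivation:
Hunk 1: at line 5 remove [dnipg,cgxq] add [gnyj] -> 13 lines: nnils enf lxmb fjq xksn rtdkl gnyj kss kzpsz kgawe yraz bhm rsgtp
Hunk 2: at line 4 remove [rtdkl,gnyj] add [nuyjs,gjo] -> 13 lines: nnils enf lxmb fjq xksn nuyjs gjo kss kzpsz kgawe yraz bhm rsgtp
Hunk 3: at line 3 remove [xksn,nuyjs,gjo] add [yejnl] -> 11 lines: nnils enf lxmb fjq yejnl kss kzpsz kgawe yraz bhm rsgtp
Hunk 4: at line 6 remove [kzpsz,kgawe,yraz] add [osxyd,bzmbj] -> 10 lines: nnils enf lxmb fjq yejnl kss osxyd bzmbj bhm rsgtp
Hunk 5: at line 3 remove [fjq,yejnl,kss] add [wlum,bzf,uqdjh] -> 10 lines: nnils enf lxmb wlum bzf uqdjh osxyd bzmbj bhm rsgtp
Final line count: 10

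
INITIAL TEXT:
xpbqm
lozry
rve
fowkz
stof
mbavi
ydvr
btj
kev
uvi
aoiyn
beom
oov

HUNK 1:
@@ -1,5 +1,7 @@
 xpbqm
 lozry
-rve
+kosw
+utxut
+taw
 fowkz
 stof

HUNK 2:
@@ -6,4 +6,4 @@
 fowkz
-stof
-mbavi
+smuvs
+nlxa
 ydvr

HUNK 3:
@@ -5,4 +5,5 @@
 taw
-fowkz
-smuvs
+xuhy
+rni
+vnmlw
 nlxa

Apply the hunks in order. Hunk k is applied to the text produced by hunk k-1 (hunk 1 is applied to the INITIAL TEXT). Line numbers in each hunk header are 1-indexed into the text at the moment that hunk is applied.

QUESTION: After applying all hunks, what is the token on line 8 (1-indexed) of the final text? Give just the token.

Hunk 1: at line 1 remove [rve] add [kosw,utxut,taw] -> 15 lines: xpbqm lozry kosw utxut taw fowkz stof mbavi ydvr btj kev uvi aoiyn beom oov
Hunk 2: at line 6 remove [stof,mbavi] add [smuvs,nlxa] -> 15 lines: xpbqm lozry kosw utxut taw fowkz smuvs nlxa ydvr btj kev uvi aoiyn beom oov
Hunk 3: at line 5 remove [fowkz,smuvs] add [xuhy,rni,vnmlw] -> 16 lines: xpbqm lozry kosw utxut taw xuhy rni vnmlw nlxa ydvr btj kev uvi aoiyn beom oov
Final line 8: vnmlw

Answer: vnmlw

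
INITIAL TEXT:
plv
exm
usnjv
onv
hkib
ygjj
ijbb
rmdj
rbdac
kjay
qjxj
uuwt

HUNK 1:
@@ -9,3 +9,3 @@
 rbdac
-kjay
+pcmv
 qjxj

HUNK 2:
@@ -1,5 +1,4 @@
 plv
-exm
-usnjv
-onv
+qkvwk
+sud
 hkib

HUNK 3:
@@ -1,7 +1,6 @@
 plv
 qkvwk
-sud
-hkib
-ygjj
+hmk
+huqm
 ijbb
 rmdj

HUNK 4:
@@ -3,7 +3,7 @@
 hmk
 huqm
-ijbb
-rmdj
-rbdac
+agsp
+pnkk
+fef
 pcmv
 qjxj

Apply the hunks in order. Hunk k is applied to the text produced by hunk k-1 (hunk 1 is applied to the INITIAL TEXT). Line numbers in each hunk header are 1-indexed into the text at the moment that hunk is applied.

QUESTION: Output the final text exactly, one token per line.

Hunk 1: at line 9 remove [kjay] add [pcmv] -> 12 lines: plv exm usnjv onv hkib ygjj ijbb rmdj rbdac pcmv qjxj uuwt
Hunk 2: at line 1 remove [exm,usnjv,onv] add [qkvwk,sud] -> 11 lines: plv qkvwk sud hkib ygjj ijbb rmdj rbdac pcmv qjxj uuwt
Hunk 3: at line 1 remove [sud,hkib,ygjj] add [hmk,huqm] -> 10 lines: plv qkvwk hmk huqm ijbb rmdj rbdac pcmv qjxj uuwt
Hunk 4: at line 3 remove [ijbb,rmdj,rbdac] add [agsp,pnkk,fef] -> 10 lines: plv qkvwk hmk huqm agsp pnkk fef pcmv qjxj uuwt

Answer: plv
qkvwk
hmk
huqm
agsp
pnkk
fef
pcmv
qjxj
uuwt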